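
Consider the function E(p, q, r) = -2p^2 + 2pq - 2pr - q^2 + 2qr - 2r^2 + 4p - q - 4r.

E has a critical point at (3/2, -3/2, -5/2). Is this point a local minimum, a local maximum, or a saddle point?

The Hessian is constant: H = [[-4, 2, -2], [2, -2, 2], [-2, 2, -4]].
Leading principal minors: Δ₁ = -4, Δ₂ = 4, Δ₃ = -8.
The minors alternate sign starting negative (−, +, −), so H is negative definite: a local maximum.

local maximum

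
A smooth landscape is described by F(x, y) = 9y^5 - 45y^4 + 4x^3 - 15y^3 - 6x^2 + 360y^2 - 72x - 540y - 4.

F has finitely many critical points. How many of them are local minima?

F separates as a function of x plus a function of y, so ∇F=0 decouples.
∂F/∂x = 12(x - 3)(x + 2) = 0 at x ∈ {-2, 3}; ∂F/∂y = 45(y - 3)(y - 2)(y - 1)(y + 2) = 0 at y ∈ {-2, 1, 2, 3}.
The Hessian is diagonal: diag(F_xx, F_yy). Second derivatives: F_xx(-2)=-60, F_xx(3)=60; F_yy(-2)=-2700, F_yy(1)=270, F_yy(2)=-180, F_yy(3)=450.
Local minima occur where both diagonal entries positive: (3, 1), (3, 3). Count: 2.

2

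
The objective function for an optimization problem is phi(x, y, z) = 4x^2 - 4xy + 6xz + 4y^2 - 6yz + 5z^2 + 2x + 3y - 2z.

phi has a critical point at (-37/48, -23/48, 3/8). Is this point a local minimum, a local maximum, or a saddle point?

local minimum

The Hessian is constant: H = [[8, -4, 6], [-4, 8, -6], [6, -6, 10]].
Leading principal minors: Δ₁ = 8, Δ₂ = 48, Δ₃ = 192.
All leading minors are positive, so H is positive definite: a local minimum.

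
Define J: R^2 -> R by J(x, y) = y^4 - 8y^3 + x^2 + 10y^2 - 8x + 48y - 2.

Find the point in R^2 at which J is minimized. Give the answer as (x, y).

J(x,y) separates as P(x) + Q(y) − 2, so its minimum is min P + min Q − 2.
P'(x) = 2x - 8 vanishes at x ∈ {4}; Q'(y) = 4(y - 4)(y - 3)(y + 1) vanishes at y ∈ {-1, 3, 4}.
Local minima of P (where P''>0): P(4)=-16. Local minima of Q: Q(-1)=-29, Q(4)=96.
So the global minimum of J is P(4) + Q(-1) − 2 = -16 − 29 − 2 = -47, attained at (4, -1).

(4, -1)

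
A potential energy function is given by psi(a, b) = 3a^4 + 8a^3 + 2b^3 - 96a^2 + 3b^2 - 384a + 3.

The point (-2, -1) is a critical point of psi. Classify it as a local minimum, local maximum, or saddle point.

local maximum

The mixed partial ∂²psi/∂a∂b is 0, so the Hessian at any point is diag(psi_aa, psi_bb) = diag(12(3a^2 + 4a - 16), 6(2b + 1)).
At (-2, -1): H = diag(-144, -6).
Both eigenvalues are negative, so H is negative definite: a local maximum.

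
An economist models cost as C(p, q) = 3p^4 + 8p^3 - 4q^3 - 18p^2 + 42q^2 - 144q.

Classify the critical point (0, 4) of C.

The mixed partial ∂²C/∂p∂q is 0, so the Hessian at any point is diag(C_pp, C_qq) = diag(12(3p^2 + 4p - 3), 12(-2q + 7)).
At (0, 4): H = diag(-36, -12).
Both eigenvalues are negative, so H is negative definite: a local maximum.

local maximum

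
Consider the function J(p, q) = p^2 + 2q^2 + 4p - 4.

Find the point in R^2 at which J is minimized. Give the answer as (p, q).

J(p,q) separates as A(p) + B(q) − 4, so its minimum is min A + min B − 4.
A'(p) = 2p + 4 vanishes at p ∈ {-2}; B'(q) = 4q vanishes at q ∈ {0}.
Local minima of A (where A''>0): A(-2)=-4. Local minima of B: B(0)=0.
So the global minimum of J is A(-2) + B(0) − 4 = -4 + 0 − 4 = -8, attained at (-2, 0).

(-2, 0)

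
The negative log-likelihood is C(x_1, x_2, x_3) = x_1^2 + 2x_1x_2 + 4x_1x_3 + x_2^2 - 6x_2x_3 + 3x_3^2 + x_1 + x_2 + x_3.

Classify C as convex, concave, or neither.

neither

C is quadratic, so its Hessian is the constant matrix H = [[2, 2, 4], [2, 2, -6], [4, -6, 6]].
Leading principal minors: 2, 0, -200.
Neither pattern holds ⇒ H is indefinite ⇒ neither convex nor concave.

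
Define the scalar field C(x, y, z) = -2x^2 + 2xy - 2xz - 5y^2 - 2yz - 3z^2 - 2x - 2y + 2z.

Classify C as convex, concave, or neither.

C is quadratic, so its Hessian is the constant matrix H = [[-4, 2, -2], [2, -10, -2], [-2, -2, -6]].
Leading principal minors: -4, 36, -144.
Signs alternate −, +, − ⇒ H ≺ 0 ⇒ concave.

concave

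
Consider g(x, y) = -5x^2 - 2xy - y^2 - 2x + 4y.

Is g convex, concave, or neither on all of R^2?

concave

g is quadratic, so its Hessian is the constant matrix H = [[-10, -2], [-2, -2]].
det(H) = 16, tr(H) = -12.
det(H) > 0 and tr(H) < 0, so H is negative definite everywhere: concave.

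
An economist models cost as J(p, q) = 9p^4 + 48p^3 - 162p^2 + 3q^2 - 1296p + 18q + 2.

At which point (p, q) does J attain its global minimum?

J(p,q) separates as A(p) + B(q) + 2, so its minimum is min A + min B + 2.
A'(p) = 36(p - 3)(p + 3)(p + 4) vanishes at p ∈ {-4, -3, 3}; B'(q) = 6q + 18 vanishes at q ∈ {-3}.
Local minima of A (where A''>0): A(-4)=1824, A(3)=-3321. Local minima of B: B(-3)=-27.
So the global minimum of J is A(3) + B(-3) + 2 = -3321 − 27 + 2 = -3346, attained at (3, -3).

(3, -3)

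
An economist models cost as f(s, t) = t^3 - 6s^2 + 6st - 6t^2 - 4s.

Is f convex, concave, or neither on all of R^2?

neither

The term t^3 is cubic, so the Hessian is not constant.
∂²f/∂t² = 6t - 12, which takes both signs as t varies (negative for sufficiently negative t). A diagonal entry of the Hessian changing sign means the Hessian is neither positive- nor negative-semidefinite on all of R^2.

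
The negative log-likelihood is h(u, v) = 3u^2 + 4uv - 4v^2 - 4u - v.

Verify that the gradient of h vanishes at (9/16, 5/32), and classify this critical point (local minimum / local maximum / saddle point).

saddle point

∇h = (6u + 4v - 4, 4u - 8v - 1); substituting (9/16, 5/32) gives ∇h = (0, 0), so (9/16, 5/32) is indeed a critical point.
The Hessian of h is constant: H = [[6, 4], [4, -8]].
det(H) = 6·(-8) − 4² = -64.
Since det(H) < 0, H is indefinite and the critical point is a saddle point.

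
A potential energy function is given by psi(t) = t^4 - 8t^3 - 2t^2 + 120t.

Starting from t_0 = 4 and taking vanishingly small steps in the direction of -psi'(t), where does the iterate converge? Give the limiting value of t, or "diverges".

psi'(t) = 4(t - 5)(t - 3)(t + 2), so psi'(4) = -24.
Gradient descent moves in the -psi' direction, i.e. t is increasing.
The nearest critical point in that direction is t = 5, where psi'' = 56 > 0 (a local minimum). The iterate converges there.

5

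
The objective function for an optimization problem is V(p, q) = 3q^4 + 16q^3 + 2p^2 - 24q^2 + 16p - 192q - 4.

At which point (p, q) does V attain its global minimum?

(-4, 2)

V(p,q) separates as A(p) + B(q) − 4, so its minimum is min A + min B − 4.
A'(p) = 4p + 16 vanishes at p ∈ {-4}; B'(q) = 12(q - 2)(q + 2)(q + 4) vanishes at q ∈ {-4, -2, 2}.
Local minima of A (where A''>0): A(-4)=-32. Local minima of B: B(-4)=128, B(2)=-304.
So the global minimum of V is A(-4) + B(2) − 4 = -32 − 304 − 4 = -340, attained at (-4, 2).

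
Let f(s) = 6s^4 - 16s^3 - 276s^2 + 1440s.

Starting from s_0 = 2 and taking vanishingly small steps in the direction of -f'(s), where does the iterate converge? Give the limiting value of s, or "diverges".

-5

f'(s) = 24(s - 4)(s - 3)(s + 5), so f'(2) = 336.
Gradient descent moves in the -f' direction, i.e. s is decreasing.
The nearest critical point in that direction is s = -5, where f'' = 1728 > 0 (a local minimum). The iterate converges there.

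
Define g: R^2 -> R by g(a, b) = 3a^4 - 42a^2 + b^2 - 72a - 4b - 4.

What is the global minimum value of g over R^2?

g(a,b) separates as P(a) + Q(b) − 4, so its minimum is min P + min Q − 4.
P'(a) = 12(a - 3)(a + 1)(a + 2) vanishes at a ∈ {-2, -1, 3}; Q'(b) = 2b - 4 vanishes at b ∈ {2}.
Local minima of P (where P''>0): P(-2)=24, P(3)=-351. Local minima of Q: Q(2)=-4.
So the global minimum of g is P(3) + Q(2) − 4 = -351 − 4 − 4 = -359, attained at (3, 2).

-359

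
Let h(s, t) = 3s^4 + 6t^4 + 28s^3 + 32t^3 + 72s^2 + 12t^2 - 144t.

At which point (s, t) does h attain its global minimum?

h(s,t) separates as P(s) + Q(t), so its minimum is min P + min Q.
P'(s) = 12s(s + 3)(s + 4) vanishes at s ∈ {-4, -3, 0}; Q'(t) = 24(t - 1)(t + 2)(t + 3) vanishes at t ∈ {-3, -2, 1}.
Local minima of P (where P''>0): P(-4)=128, P(0)=0. Local minima of Q: Q(-3)=162, Q(1)=-94.
So the global minimum of h is P(0) + Q(1) = 0 − 94 = -94, attained at (0, 1).

(0, 1)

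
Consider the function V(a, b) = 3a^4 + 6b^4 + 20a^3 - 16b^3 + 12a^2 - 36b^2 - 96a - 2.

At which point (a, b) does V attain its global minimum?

(1, 3)

V(a,b) separates as P(a) + Q(b) − 2, so its minimum is min P + min Q − 2.
P'(a) = 12(a - 1)(a + 2)(a + 4) vanishes at a ∈ {-4, -2, 1}; Q'(b) = 24b(b - 3)(b + 1) vanishes at b ∈ {-1, 0, 3}.
Local minima of P (where P''>0): P(-4)=64, P(1)=-61. Local minima of Q: Q(-1)=-14, Q(3)=-270.
So the global minimum of V is P(1) + Q(3) − 2 = -61 − 270 − 2 = -333, attained at (1, 3).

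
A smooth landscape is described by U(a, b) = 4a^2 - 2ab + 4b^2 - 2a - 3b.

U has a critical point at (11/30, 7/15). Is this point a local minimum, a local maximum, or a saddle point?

The Hessian of U is constant: H = [[8, -2], [-2, 8]].
det(H) = 8·8 − (-2)² = 60.
det(H) > 0 and tr(H) = 16 > 0, so H is positive definite and the point is a local minimum.

local minimum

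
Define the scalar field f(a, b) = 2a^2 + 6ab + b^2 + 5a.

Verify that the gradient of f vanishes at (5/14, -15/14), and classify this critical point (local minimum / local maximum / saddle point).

∇f = (4a + 6b + 5, 6a + 2b); substituting (5/14, -15/14) gives ∇f = (0, 0), so (5/14, -15/14) is indeed a critical point.
The Hessian of f is constant: H = [[4, 6], [6, 2]].
det(H) = 4·2 − 6² = -28.
Since det(H) < 0, H is indefinite and the critical point is a saddle point.

saddle point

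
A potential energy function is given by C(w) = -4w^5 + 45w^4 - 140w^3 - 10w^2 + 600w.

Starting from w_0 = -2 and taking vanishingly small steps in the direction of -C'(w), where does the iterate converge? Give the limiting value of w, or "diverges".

C'(w) = -20(w - 5)(w - 3)(w - 2)(w + 1), so C'(-2) = -2800.
Gradient descent moves in the -C' direction, i.e. w is increasing.
The nearest critical point in that direction is w = -1, where C'' = 1440 > 0 (a local minimum). The iterate converges there.

-1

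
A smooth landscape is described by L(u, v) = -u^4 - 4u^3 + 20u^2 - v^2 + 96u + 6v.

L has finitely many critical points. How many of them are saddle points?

1

L separates as a function of u plus a function of v, so ∇L=0 decouples.
∂L/∂u = -4(u - 3)(u + 2)(u + 4) = 0 at u ∈ {-4, -2, 3}; ∂L/∂v = -2(v - 3) = 0 at v ∈ {3}.
The Hessian is diagonal: diag(L_uu, L_vv). Second derivatives: L_uu(-4)=-56, L_uu(-2)=40, L_uu(3)=-140; L_vv(3)=-2.
Saddle points occur where the two diagonal entries have opposite signs: (-2, 3). Count: 1.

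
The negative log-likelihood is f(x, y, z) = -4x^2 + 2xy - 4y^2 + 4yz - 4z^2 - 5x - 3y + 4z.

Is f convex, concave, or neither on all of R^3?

f is quadratic, so its Hessian is the constant matrix H = [[-8, 2, 0], [2, -8, 4], [0, 4, -8]].
Leading principal minors: -8, 60, -352.
Signs alternate −, +, − ⇒ H ≺ 0 ⇒ concave.

concave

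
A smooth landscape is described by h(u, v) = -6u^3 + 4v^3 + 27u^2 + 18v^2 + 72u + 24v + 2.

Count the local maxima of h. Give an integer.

h separates as a function of u plus a function of v, so ∇h=0 decouples.
∂h/∂u = -18(u - 4)(u + 1) = 0 at u ∈ {-1, 4}; ∂h/∂v = 12(v + 1)(v + 2) = 0 at v ∈ {-2, -1}.
The Hessian is diagonal: diag(h_uu, h_vv). Second derivatives: h_uu(-1)=90, h_uu(4)=-90; h_vv(-2)=-12, h_vv(-1)=12.
Local maxima occur where both diagonal entries negative: (4, -2). Count: 1.

1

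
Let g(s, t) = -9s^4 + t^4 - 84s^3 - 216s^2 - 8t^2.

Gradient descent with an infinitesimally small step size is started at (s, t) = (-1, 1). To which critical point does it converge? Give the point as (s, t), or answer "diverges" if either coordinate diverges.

(-3, 2)

g is separable, so gradient descent decouples: s follows -∂g/∂s, t follows -∂g/∂t.
∂g/∂s = -36s(s + 3)(s + 4); at s=-1 this is 216, so s decreases.
∂g/∂t = 4t(t - 2)(t + 2); at t=1 this is -12, so t increases.
s converges to its nearest critical value -3 (a local min of the s-part); t converges to 2. The iterate converges to (-3, 2).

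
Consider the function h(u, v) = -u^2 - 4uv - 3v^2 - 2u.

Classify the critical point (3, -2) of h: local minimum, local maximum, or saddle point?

saddle point

The Hessian of h is constant: H = [[-2, -4], [-4, -6]].
det(H) = (-2)·(-6) − (-4)² = -4.
Since det(H) < 0, H is indefinite and the critical point is a saddle point.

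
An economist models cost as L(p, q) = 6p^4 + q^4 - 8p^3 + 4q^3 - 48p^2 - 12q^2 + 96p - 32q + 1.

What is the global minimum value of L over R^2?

-287

L(p,q) separates as A(p) + B(q) + 1, so its minimum is min A + min B + 1.
A'(p) = 24(p - 2)(p - 1)(p + 2) vanishes at p ∈ {-2, 1, 2}; B'(q) = 4(q - 2)(q + 1)(q + 4) vanishes at q ∈ {-4, -1, 2}.
Local minima of A (where A''>0): A(-2)=-224, A(2)=32. Local minima of B: B(-4)=-64, B(2)=-64.
So the global minimum of L is A(-2) + B(-4) + 1 = -224 − 64 + 1 = -287, attained at (-2, -4).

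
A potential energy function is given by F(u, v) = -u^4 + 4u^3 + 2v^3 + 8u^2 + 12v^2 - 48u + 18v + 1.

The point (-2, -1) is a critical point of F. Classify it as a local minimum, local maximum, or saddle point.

saddle point

The mixed partial ∂²F/∂u∂v is 0, so the Hessian at any point is diag(F_uu, F_vv) = diag(4(-3u^2 + 6u + 4), 12(v + 2)).
At (-2, -1): H = diag(-80, 12).
The eigenvalues have opposite signs, so H is indefinite: a saddle point.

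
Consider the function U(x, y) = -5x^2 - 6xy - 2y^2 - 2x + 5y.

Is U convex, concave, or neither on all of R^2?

concave

U is quadratic, so its Hessian is the constant matrix H = [[-10, -6], [-6, -4]].
det(H) = 4, tr(H) = -14.
det(H) > 0 and tr(H) < 0, so H is negative definite everywhere: concave.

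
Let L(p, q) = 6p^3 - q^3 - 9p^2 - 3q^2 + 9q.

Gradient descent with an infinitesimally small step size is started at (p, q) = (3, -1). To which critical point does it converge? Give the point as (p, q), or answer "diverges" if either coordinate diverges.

(1, -3)

L is separable, so gradient descent decouples: p follows -∂L/∂p, q follows -∂L/∂q.
∂L/∂p = 18p(p - 1); at p=3 this is 108, so p decreases.
∂L/∂q = -3(q - 1)(q + 3); at q=-1 this is 12, so q decreases.
p converges to its nearest critical value 1 (a local min of the p-part); q converges to -3. The iterate converges to (1, -3).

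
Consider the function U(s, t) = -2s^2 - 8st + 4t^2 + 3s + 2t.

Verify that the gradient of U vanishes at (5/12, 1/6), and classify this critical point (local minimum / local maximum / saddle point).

saddle point

∇U = (-4s - 8t + 3, -8s + 8t + 2); substituting (5/12, 1/6) gives ∇U = (0, 0), so (5/12, 1/6) is indeed a critical point.
The Hessian of U is constant: H = [[-4, -8], [-8, 8]].
det(H) = (-4)·8 − (-8)² = -96.
Since det(H) < 0, H is indefinite and the critical point is a saddle point.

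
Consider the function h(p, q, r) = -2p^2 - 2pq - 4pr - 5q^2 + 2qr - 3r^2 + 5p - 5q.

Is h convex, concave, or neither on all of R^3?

concave

h is quadratic, so its Hessian is the constant matrix H = [[-4, -2, -4], [-2, -10, 2], [-4, 2, -6]].
Leading principal minors: -4, 36, -8.
Signs alternate −, +, − ⇒ H ≺ 0 ⇒ concave.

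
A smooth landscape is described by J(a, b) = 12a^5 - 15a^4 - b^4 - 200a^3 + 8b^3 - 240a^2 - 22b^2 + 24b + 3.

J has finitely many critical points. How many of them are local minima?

2

J separates as a function of a plus a function of b, so ∇J=0 decouples.
∂J/∂a = 60a(a - 4)(a + 1)(a + 2) = 0 at a ∈ {-2, -1, 0, 4}; ∂J/∂b = -4(b - 3)(b - 2)(b - 1) = 0 at b ∈ {1, 2, 3}.
The Hessian is diagonal: diag(J_aa, J_bb). Second derivatives: J_aa(-2)=-720, J_aa(-1)=300, J_aa(0)=-480, J_aa(4)=7200; J_bb(1)=-8, J_bb(2)=4, J_bb(3)=-8.
Local minima occur where both diagonal entries positive: (-1, 2), (4, 2). Count: 2.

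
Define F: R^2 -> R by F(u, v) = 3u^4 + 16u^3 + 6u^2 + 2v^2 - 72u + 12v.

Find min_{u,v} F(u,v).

F(u,v) separates as P(u) + Q(v), so its minimum is min P + min Q.
P'(u) = 12(u - 1)(u + 2)(u + 3) vanishes at u ∈ {-3, -2, 1}; Q'(v) = 4v + 12 vanishes at v ∈ {-3}.
Local minima of P (where P''>0): P(-3)=81, P(1)=-47. Local minima of Q: Q(-3)=-18.
So the global minimum of F is P(1) + Q(-3) = -47 − 18 = -65, attained at (1, -3).

-65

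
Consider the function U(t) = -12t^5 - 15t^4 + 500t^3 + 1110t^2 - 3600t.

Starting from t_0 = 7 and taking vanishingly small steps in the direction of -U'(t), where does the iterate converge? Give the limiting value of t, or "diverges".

U'(t) = -60(t - 5)(t - 1)(t + 3)(t + 4), so U'(7) = -79200.
Gradient descent moves in the -U' direction, i.e. t is increasing.
There is no critical point above t=7, and U' keeps the same sign, so the iterate runs off to +∞.

diverges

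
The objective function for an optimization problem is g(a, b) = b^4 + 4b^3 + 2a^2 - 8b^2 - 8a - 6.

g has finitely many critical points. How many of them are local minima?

g separates as a function of a plus a function of b, so ∇g=0 decouples.
∂g/∂a = 4(a - 2) = 0 at a ∈ {2}; ∂g/∂b = 4b(b - 1)(b + 4) = 0 at b ∈ {-4, 0, 1}.
The Hessian is diagonal: diag(g_aa, g_bb). Second derivatives: g_aa(2)=4; g_bb(-4)=80, g_bb(0)=-16, g_bb(1)=20.
Local minima occur where both diagonal entries positive: (2, -4), (2, 1). Count: 2.

2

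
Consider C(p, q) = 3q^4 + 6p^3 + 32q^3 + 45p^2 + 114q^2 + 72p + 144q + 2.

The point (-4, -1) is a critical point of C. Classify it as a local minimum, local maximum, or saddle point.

The mixed partial ∂²C/∂p∂q is 0, so the Hessian at any point is diag(C_pp, C_qq) = diag(18(2p + 5), 12(3q^2 + 16q + 19)).
At (-4, -1): H = diag(-54, 72).
The eigenvalues have opposite signs, so H is indefinite: a saddle point.

saddle point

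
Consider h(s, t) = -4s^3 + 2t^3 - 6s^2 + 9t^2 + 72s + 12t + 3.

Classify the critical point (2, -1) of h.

The mixed partial ∂²h/∂s∂t is 0, so the Hessian at any point is diag(h_ss, h_tt) = diag(-12(2s + 1), 6(2t + 3)).
At (2, -1): H = diag(-60, 6).
The eigenvalues have opposite signs, so H is indefinite: a saddle point.

saddle point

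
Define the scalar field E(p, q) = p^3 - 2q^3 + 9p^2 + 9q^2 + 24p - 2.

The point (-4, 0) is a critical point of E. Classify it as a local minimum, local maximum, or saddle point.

The mixed partial ∂²E/∂p∂q is 0, so the Hessian at any point is diag(E_pp, E_qq) = diag(6(p + 3), 6(-2q + 3)).
At (-4, 0): H = diag(-6, 18).
The eigenvalues have opposite signs, so H is indefinite: a saddle point.

saddle point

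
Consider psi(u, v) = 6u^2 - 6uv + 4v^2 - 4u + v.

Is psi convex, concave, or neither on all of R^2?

convex

psi is quadratic, so its Hessian is the constant matrix H = [[12, -6], [-6, 8]].
det(H) = 60, tr(H) = 20.
det(H) > 0 and tr(H) > 0, so H is positive definite everywhere: convex.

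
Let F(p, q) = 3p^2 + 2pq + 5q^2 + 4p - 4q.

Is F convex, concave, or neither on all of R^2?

F is quadratic, so its Hessian is the constant matrix H = [[6, 2], [2, 10]].
det(H) = 56, tr(H) = 16.
det(H) > 0 and tr(H) > 0, so H is positive definite everywhere: convex.

convex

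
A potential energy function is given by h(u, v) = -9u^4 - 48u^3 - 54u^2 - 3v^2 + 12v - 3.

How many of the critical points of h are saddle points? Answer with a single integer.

1

h separates as a function of u plus a function of v, so ∇h=0 decouples.
∂h/∂u = -36u(u + 1)(u + 3) = 0 at u ∈ {-3, -1, 0}; ∂h/∂v = -6(v - 2) = 0 at v ∈ {2}.
The Hessian is diagonal: diag(h_uu, h_vv). Second derivatives: h_uu(-3)=-216, h_uu(-1)=72, h_uu(0)=-108; h_vv(2)=-6.
Saddle points occur where the two diagonal entries have opposite signs: (-1, 2). Count: 1.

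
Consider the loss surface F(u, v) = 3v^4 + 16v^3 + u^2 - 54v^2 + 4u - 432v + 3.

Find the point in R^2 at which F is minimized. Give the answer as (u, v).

(-2, 3)

F(u,v) separates as P(u) + Q(v) + 3, so its minimum is min P + min Q + 3.
P'(u) = 2u + 4 vanishes at u ∈ {-2}; Q'(v) = 12(v - 3)(v + 3)(v + 4) vanishes at v ∈ {-4, -3, 3}.
Local minima of P (where P''>0): P(-2)=-4. Local minima of Q: Q(-4)=608, Q(3)=-1107.
So the global minimum of F is P(-2) + Q(3) + 3 = -4 − 1107 + 3 = -1108, attained at (-2, 3).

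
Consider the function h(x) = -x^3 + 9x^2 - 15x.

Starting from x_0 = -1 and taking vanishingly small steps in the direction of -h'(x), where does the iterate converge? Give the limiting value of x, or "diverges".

1

h'(x) = -3(x - 5)(x - 1), so h'(-1) = -36.
Gradient descent moves in the -h' direction, i.e. x is increasing.
The nearest critical point in that direction is x = 1, where h'' = 12 > 0 (a local minimum). The iterate converges there.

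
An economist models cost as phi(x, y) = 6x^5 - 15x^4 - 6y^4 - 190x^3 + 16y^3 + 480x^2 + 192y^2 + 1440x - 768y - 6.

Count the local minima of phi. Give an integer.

2

phi separates as a function of x plus a function of y, so ∇phi=0 decouples.
∂phi/∂x = 30(x - 4)(x - 3)(x + 1)(x + 4) = 0 at x ∈ {-4, -1, 3, 4}; ∂phi/∂y = -24(y - 4)(y - 2)(y + 4) = 0 at y ∈ {-4, 2, 4}.
The Hessian is diagonal: diag(phi_xx, phi_yy). Second derivatives: phi_xx(-4)=-5040, phi_xx(-1)=1800, phi_xx(3)=-840, phi_xx(4)=1200; phi_yy(-4)=-1152, phi_yy(2)=288, phi_yy(4)=-384.
Local minima occur where both diagonal entries positive: (-1, 2), (4, 2). Count: 2.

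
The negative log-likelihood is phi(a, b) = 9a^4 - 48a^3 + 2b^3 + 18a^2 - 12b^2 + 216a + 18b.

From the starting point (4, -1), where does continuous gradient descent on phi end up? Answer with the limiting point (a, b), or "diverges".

phi is separable, so gradient descent decouples: a follows -∂phi/∂a, b follows -∂phi/∂b.
∂phi/∂a = 36(a - 3)(a - 2)(a + 1); at a=4 this is 360, so a decreases.
∂phi/∂b = 6(b - 3)(b - 1); at b=-1 this is 48, so b decreases.
The b-coordinate has no critical point in that direction and runs off to infinity.

diverges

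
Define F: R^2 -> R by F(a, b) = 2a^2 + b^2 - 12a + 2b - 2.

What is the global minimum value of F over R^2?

F(a,b) separates as P(a) + Q(b) − 2, so its minimum is min P + min Q − 2.
P'(a) = 4a - 12 vanishes at a ∈ {3}; Q'(b) = 2b + 2 vanishes at b ∈ {-1}.
Local minima of P (where P''>0): P(3)=-18. Local minima of Q: Q(-1)=-1.
So the global minimum of F is P(3) + Q(-1) − 2 = -18 − 1 − 2 = -21, attained at (3, -1).

-21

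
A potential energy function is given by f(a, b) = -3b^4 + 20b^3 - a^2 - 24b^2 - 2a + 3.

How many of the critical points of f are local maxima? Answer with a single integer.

f separates as a function of a plus a function of b, so ∇f=0 decouples.
∂f/∂a = -2(a + 1) = 0 at a ∈ {-1}; ∂f/∂b = -12b(b - 4)(b - 1) = 0 at b ∈ {0, 1, 4}.
The Hessian is diagonal: diag(f_aa, f_bb). Second derivatives: f_aa(-1)=-2; f_bb(0)=-48, f_bb(1)=36, f_bb(4)=-144.
Local maxima occur where both diagonal entries negative: (-1, 0), (-1, 4). Count: 2.

2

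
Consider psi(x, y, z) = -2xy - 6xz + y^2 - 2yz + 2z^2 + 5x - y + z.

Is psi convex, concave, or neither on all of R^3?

neither

psi is quadratic, so its Hessian is the constant matrix H = [[0, -2, -6], [-2, 2, -2], [-6, -2, 4]].
Leading principal minors: 0, -4, -136.
Neither pattern holds ⇒ H is indefinite ⇒ neither convex nor concave.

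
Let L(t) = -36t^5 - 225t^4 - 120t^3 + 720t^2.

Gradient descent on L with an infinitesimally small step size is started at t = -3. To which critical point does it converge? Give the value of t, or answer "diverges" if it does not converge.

-4

L'(t) = -180t(t - 1)(t + 2)(t + 4), so L'(-3) = 2160.
Gradient descent moves in the -L' direction, i.e. t is decreasing.
The nearest critical point in that direction is t = -4, where L'' = 7200 > 0 (a local minimum). The iterate converges there.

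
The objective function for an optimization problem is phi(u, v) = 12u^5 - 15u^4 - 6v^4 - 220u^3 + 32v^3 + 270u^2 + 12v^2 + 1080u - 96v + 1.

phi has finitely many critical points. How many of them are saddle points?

6

phi separates as a function of u plus a function of v, so ∇phi=0 decouples.
∂phi/∂u = 60(u - 3)(u - 2)(u + 1)(u + 3) = 0 at u ∈ {-3, -1, 2, 3}; ∂phi/∂v = -24(v - 4)(v - 1)(v + 1) = 0 at v ∈ {-1, 1, 4}.
The Hessian is diagonal: diag(phi_uu, phi_vv). Second derivatives: phi_uu(-3)=-3600, phi_uu(-1)=1440, phi_uu(2)=-900, phi_uu(3)=1440; phi_vv(-1)=-240, phi_vv(1)=144, phi_vv(4)=-360.
Saddle points occur where the two diagonal entries have opposite signs: (-3, 1), (-1, -1), (-1, 4), (2, 1), (3, -1), (3, 4). Count: 6.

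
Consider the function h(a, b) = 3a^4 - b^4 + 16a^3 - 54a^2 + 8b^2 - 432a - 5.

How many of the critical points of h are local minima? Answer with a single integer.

2

h separates as a function of a plus a function of b, so ∇h=0 decouples.
∂h/∂a = 12(a - 3)(a + 3)(a + 4) = 0 at a ∈ {-4, -3, 3}; ∂h/∂b = -4b(b - 2)(b + 2) = 0 at b ∈ {-2, 0, 2}.
The Hessian is diagonal: diag(h_aa, h_bb). Second derivatives: h_aa(-4)=84, h_aa(-3)=-72, h_aa(3)=504; h_bb(-2)=-32, h_bb(0)=16, h_bb(2)=-32.
Local minima occur where both diagonal entries positive: (-4, 0), (3, 0). Count: 2.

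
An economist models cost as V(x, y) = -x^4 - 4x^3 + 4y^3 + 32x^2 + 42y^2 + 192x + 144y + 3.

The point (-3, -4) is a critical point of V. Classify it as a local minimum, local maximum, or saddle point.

saddle point

The mixed partial ∂²V/∂x∂y is 0, so the Hessian at any point is diag(V_xx, V_yy) = diag(4(-3x^2 - 6x + 16), 12(2y + 7)).
At (-3, -4): H = diag(28, -12).
The eigenvalues have opposite signs, so H is indefinite: a saddle point.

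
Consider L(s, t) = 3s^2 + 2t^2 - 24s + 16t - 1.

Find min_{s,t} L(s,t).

L(s,t) separates as P(s) + Q(t) − 1, so its minimum is min P + min Q − 1.
P'(s) = 6s - 24 vanishes at s ∈ {4}; Q'(t) = 4(t + 4) vanishes at t ∈ {-4}.
Local minima of P (where P''>0): P(4)=-48. Local minima of Q: Q(-4)=-32.
So the global minimum of L is P(4) + Q(-4) − 1 = -48 − 32 − 1 = -81, attained at (4, -4).

-81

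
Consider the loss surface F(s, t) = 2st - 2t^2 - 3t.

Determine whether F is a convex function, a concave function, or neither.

neither

F is quadratic, so its Hessian is the constant matrix H = [[0, 2], [2, -4]].
det(H) = -4, tr(H) = -4.
det(H) < 0, so H is indefinite: neither convex nor concave.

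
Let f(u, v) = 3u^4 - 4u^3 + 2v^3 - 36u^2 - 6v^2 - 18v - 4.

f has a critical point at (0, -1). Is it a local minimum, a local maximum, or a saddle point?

The mixed partial ∂²f/∂u∂v is 0, so the Hessian at any point is diag(f_uu, f_vv) = diag(12(3u^2 - 2u - 6), 12(v - 1)).
At (0, -1): H = diag(-72, -24).
Both eigenvalues are negative, so H is negative definite: a local maximum.

local maximum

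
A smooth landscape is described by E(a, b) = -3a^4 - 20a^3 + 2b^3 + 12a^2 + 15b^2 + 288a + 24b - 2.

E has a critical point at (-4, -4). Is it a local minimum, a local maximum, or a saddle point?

local maximum

The mixed partial ∂²E/∂a∂b is 0, so the Hessian at any point is diag(E_aa, E_bb) = diag(12(-3a^2 - 10a + 2), 6(2b + 5)).
At (-4, -4): H = diag(-72, -18).
Both eigenvalues are negative, so H is negative definite: a local maximum.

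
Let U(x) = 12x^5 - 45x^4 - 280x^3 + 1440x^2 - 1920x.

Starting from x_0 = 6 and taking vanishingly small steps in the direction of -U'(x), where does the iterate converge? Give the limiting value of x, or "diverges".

U'(x) = 60(x - 4)(x - 2)(x - 1)(x + 4), so U'(6) = 24000.
Gradient descent moves in the -U' direction, i.e. x is decreasing.
The nearest critical point in that direction is x = 4, where U'' = 2880 > 0 (a local minimum). The iterate converges there.

4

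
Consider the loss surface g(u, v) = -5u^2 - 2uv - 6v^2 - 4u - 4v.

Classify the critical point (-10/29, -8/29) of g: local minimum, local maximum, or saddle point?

local maximum

The Hessian of g is constant: H = [[-10, -2], [-2, -12]].
det(H) = (-10)·(-12) − (-2)² = 116.
det(H) > 0 and tr(H) = -22 < 0, so H is negative definite and the point is a local maximum.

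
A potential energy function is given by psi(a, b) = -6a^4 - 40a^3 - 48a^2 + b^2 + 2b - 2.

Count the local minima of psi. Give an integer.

1

psi separates as a function of a plus a function of b, so ∇psi=0 decouples.
∂psi/∂a = -24a(a + 1)(a + 4) = 0 at a ∈ {-4, -1, 0}; ∂psi/∂b = 2(b + 1) = 0 at b ∈ {-1}.
The Hessian is diagonal: diag(psi_aa, psi_bb). Second derivatives: psi_aa(-4)=-288, psi_aa(-1)=72, psi_aa(0)=-96; psi_bb(-1)=2.
Local minima occur where both diagonal entries positive: (-1, -1). Count: 1.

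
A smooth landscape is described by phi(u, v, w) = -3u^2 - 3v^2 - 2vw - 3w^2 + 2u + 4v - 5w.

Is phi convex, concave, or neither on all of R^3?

concave

phi is quadratic, so its Hessian is the constant matrix H = [[-6, 0, 0], [0, -6, -2], [0, -2, -6]].
Leading principal minors: -6, 36, -192.
Signs alternate −, +, − ⇒ H ≺ 0 ⇒ concave.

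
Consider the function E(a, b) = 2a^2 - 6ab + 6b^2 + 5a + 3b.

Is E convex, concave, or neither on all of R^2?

E is quadratic, so its Hessian is the constant matrix H = [[4, -6], [-6, 12]].
det(H) = 12, tr(H) = 16.
det(H) > 0 and tr(H) > 0, so H is positive definite everywhere: convex.

convex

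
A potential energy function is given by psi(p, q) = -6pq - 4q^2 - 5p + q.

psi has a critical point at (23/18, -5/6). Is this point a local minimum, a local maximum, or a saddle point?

The Hessian of psi is constant: H = [[0, -6], [-6, -8]].
det(H) = 0·(-8) − (-6)² = -36.
Since det(H) < 0, H is indefinite and the critical point is a saddle point.

saddle point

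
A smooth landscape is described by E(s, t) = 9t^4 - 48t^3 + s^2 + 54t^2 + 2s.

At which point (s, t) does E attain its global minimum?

E(s,t) separates as P(s) + Q(t), so its minimum is min P + min Q.
P'(s) = 2s + 2 vanishes at s ∈ {-1}; Q'(t) = 36t(t - 3)(t - 1) vanishes at t ∈ {0, 1, 3}.
Local minima of P (where P''>0): P(-1)=-1. Local minima of Q: Q(0)=0, Q(3)=-81.
So the global minimum of E is P(-1) + Q(3) = -1 − 81 = -82, attained at (-1, 3).

(-1, 3)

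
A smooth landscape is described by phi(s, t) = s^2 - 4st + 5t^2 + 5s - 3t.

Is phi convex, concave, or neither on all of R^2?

convex

phi is quadratic, so its Hessian is the constant matrix H = [[2, -4], [-4, 10]].
det(H) = 4, tr(H) = 12.
det(H) > 0 and tr(H) > 0, so H is positive definite everywhere: convex.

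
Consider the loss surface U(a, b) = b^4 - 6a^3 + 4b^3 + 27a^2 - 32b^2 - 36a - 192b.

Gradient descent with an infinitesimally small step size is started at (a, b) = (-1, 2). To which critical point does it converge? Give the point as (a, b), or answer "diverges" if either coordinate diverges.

U is separable, so gradient descent decouples: a follows -∂U/∂a, b follows -∂U/∂b.
∂U/∂a = -18(a - 2)(a - 1); at a=-1 this is -108, so a increases.
∂U/∂b = 4(b - 4)(b + 3)(b + 4); at b=2 this is -240, so b increases.
a converges to its nearest critical value 1 (a local min of the a-part); b converges to 4. The iterate converges to (1, 4).

(1, 4)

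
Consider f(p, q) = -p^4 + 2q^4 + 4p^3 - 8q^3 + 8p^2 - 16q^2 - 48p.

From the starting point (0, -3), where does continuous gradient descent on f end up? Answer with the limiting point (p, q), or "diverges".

f is separable, so gradient descent decouples: p follows -∂f/∂p, q follows -∂f/∂q.
∂f/∂p = -4(p - 3)(p - 2)(p + 2); at p=0 this is -48, so p increases.
∂f/∂q = 8q(q - 4)(q + 1); at q=-3 this is -336, so q increases.
p converges to its nearest critical value 2 (a local min of the p-part); q converges to -1. The iterate converges to (2, -1).

(2, -1)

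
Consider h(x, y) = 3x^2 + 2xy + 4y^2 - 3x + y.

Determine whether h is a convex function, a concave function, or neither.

h is quadratic, so its Hessian is the constant matrix H = [[6, 2], [2, 8]].
det(H) = 44, tr(H) = 14.
det(H) > 0 and tr(H) > 0, so H is positive definite everywhere: convex.

convex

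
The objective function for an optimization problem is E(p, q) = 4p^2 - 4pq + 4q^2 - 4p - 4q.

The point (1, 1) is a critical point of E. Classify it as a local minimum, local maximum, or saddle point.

The Hessian of E is constant: H = [[8, -4], [-4, 8]].
det(H) = 8·8 − (-4)² = 48.
det(H) > 0 and tr(H) = 16 > 0, so H is positive definite and the point is a local minimum.

local minimum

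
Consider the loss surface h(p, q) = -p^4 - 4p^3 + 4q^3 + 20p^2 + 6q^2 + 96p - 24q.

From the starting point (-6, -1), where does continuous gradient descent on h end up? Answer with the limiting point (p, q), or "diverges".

h is separable, so gradient descent decouples: p follows -∂h/∂p, q follows -∂h/∂q.
∂h/∂p = -4(p - 3)(p + 2)(p + 4); at p=-6 this is 288, so p decreases.
∂h/∂q = 12(q - 1)(q + 2); at q=-1 this is -24, so q increases.
The p-coordinate has no critical point in that direction and runs off to infinity.

diverges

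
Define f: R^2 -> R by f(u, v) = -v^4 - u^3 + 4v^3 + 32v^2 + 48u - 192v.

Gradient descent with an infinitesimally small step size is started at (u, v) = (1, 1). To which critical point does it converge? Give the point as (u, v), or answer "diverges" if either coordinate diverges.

f is separable, so gradient descent decouples: u follows -∂f/∂u, v follows -∂f/∂v.
∂f/∂u = -3(u - 4)(u + 4); at u=1 this is 45, so u decreases.
∂f/∂v = -4(v - 4)(v - 3)(v + 4); at v=1 this is -120, so v increases.
u converges to its nearest critical value -4 (a local min of the u-part); v converges to 3. The iterate converges to (-4, 3).

(-4, 3)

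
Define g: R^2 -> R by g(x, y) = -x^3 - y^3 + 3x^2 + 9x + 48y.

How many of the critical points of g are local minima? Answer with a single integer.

1

g separates as a function of x plus a function of y, so ∇g=0 decouples.
∂g/∂x = -3(x - 3)(x + 1) = 0 at x ∈ {-1, 3}; ∂g/∂y = -3(y - 4)(y + 4) = 0 at y ∈ {-4, 4}.
The Hessian is diagonal: diag(g_xx, g_yy). Second derivatives: g_xx(-1)=12, g_xx(3)=-12; g_yy(-4)=24, g_yy(4)=-24.
Local minima occur where both diagonal entries positive: (-1, -4). Count: 1.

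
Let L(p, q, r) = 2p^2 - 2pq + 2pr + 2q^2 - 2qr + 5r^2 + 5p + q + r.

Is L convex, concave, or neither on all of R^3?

L is quadratic, so its Hessian is the constant matrix H = [[4, -2, 2], [-2, 4, -2], [2, -2, 10]].
Leading principal minors: 4, 12, 104.
All positive ⇒ H ≻ 0 ⇒ convex.

convex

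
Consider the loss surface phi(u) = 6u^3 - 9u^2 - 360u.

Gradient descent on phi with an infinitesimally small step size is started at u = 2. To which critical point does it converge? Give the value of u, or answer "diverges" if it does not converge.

phi'(u) = 18(u - 5)(u + 4), so phi'(2) = -324.
Gradient descent moves in the -phi' direction, i.e. u is increasing.
The nearest critical point in that direction is u = 5, where phi'' = 162 > 0 (a local minimum). The iterate converges there.

5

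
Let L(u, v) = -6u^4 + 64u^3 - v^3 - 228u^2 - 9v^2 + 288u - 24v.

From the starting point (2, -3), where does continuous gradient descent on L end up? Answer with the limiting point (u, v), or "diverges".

L is separable, so gradient descent decouples: u follows -∂L/∂u, v follows -∂L/∂v.
∂L/∂u = -24(u - 4)(u - 3)(u - 1); at u=2 this is -48, so u increases.
∂L/∂v = -3(v + 2)(v + 4); at v=-3 this is 3, so v decreases.
u converges to its nearest critical value 3 (a local min of the u-part); v converges to -4. The iterate converges to (3, -4).

(3, -4)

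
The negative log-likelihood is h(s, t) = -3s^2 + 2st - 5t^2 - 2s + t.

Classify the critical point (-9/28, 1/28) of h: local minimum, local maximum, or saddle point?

The Hessian of h is constant: H = [[-6, 2], [2, -10]].
det(H) = (-6)·(-10) − 2² = 56.
det(H) > 0 and tr(H) = -16 < 0, so H is negative definite and the point is a local maximum.

local maximum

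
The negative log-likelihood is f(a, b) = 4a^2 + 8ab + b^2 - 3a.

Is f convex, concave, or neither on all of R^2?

neither

f is quadratic, so its Hessian is the constant matrix H = [[8, 8], [8, 2]].
det(H) = -48, tr(H) = 10.
det(H) < 0, so H is indefinite: neither convex nor concave.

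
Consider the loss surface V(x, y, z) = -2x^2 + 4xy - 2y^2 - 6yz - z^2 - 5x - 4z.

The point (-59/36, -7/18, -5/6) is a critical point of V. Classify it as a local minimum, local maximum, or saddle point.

saddle point

The Hessian is constant: H = [[-4, 4, 0], [4, -4, -6], [0, -6, -2]].
Leading principal minors: Δ₁ = -4, Δ₂ = 0, Δ₃ = 144.
The minors fit neither the all-positive nor the alternating-sign pattern, so H is indefinite: a saddle point.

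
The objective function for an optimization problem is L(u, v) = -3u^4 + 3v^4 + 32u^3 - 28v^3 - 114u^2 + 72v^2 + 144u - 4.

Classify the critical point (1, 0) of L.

The mixed partial ∂²L/∂u∂v is 0, so the Hessian at any point is diag(L_uu, L_vv) = diag(12(-3u^2 + 16u - 19), 12(3v^2 - 14v + 12)).
At (1, 0): H = diag(-72, 144).
The eigenvalues have opposite signs, so H is indefinite: a saddle point.

saddle point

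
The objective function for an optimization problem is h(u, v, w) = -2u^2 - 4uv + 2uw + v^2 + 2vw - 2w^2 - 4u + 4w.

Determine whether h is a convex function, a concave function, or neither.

neither

h is quadratic, so its Hessian is the constant matrix H = [[-4, -4, 2], [-4, 2, 2], [2, 2, -4]].
Leading principal minors: -4, -24, 72.
Neither pattern holds ⇒ H is indefinite ⇒ neither convex nor concave.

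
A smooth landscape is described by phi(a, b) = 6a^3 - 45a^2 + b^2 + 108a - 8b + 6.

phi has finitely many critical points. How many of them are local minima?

phi separates as a function of a plus a function of b, so ∇phi=0 decouples.
∂phi/∂a = 18(a - 3)(a - 2) = 0 at a ∈ {2, 3}; ∂phi/∂b = 2(b - 4) = 0 at b ∈ {4}.
The Hessian is diagonal: diag(phi_aa, phi_bb). Second derivatives: phi_aa(2)=-18, phi_aa(3)=18; phi_bb(4)=2.
Local minima occur where both diagonal entries positive: (3, 4). Count: 1.

1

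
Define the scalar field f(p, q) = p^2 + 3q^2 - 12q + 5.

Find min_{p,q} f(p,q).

f(p,q) separates as A(p) + B(q) + 5, so its minimum is min A + min B + 5.
A'(p) = 2p vanishes at p ∈ {0}; B'(q) = 6q - 12 vanishes at q ∈ {2}.
Local minima of A (where A''>0): A(0)=0. Local minima of B: B(2)=-12.
So the global minimum of f is A(0) + B(2) + 5 = 0 − 12 + 5 = -7, attained at (0, 2).

-7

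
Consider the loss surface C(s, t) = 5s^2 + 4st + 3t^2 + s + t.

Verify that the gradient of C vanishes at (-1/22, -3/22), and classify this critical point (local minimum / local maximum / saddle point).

∇C = (10s + 4t + 1, 4s + 6t + 1); substituting (-1/22, -3/22) gives ∇C = (0, 0), so (-1/22, -3/22) is indeed a critical point.
The Hessian of C is constant: H = [[10, 4], [4, 6]].
det(H) = 10·6 − 4² = 44.
det(H) > 0 and tr(H) = 16 > 0, so H is positive definite and the point is a local minimum.

local minimum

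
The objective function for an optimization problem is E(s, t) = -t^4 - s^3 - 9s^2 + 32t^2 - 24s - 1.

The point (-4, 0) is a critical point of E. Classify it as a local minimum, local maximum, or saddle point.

The mixed partial ∂²E/∂s∂t is 0, so the Hessian at any point is diag(E_ss, E_tt) = diag(-6(s + 3), 4(-3t^2 + 16)).
At (-4, 0): H = diag(6, 64).
Both eigenvalues are positive, so H is positive definite: a local minimum.

local minimum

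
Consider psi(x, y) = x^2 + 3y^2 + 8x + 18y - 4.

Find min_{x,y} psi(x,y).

psi(x,y) separates as P(x) + Q(y) − 4, so its minimum is min P + min Q − 4.
P'(x) = 2x + 8 vanishes at x ∈ {-4}; Q'(y) = 6y + 18 vanishes at y ∈ {-3}.
Local minima of P (where P''>0): P(-4)=-16. Local minima of Q: Q(-3)=-27.
So the global minimum of psi is P(-4) + Q(-3) − 4 = -16 − 27 − 4 = -47, attained at (-4, -3).

-47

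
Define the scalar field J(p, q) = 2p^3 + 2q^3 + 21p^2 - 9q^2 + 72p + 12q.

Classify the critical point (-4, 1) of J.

local maximum

The mixed partial ∂²J/∂p∂q is 0, so the Hessian at any point is diag(J_pp, J_qq) = diag(6(2p + 7), 6(2q - 3)).
At (-4, 1): H = diag(-6, -6).
Both eigenvalues are negative, so H is negative definite: a local maximum.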